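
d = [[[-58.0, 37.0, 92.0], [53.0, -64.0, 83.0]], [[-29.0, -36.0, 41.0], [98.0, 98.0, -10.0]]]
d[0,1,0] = 53.0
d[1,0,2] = 41.0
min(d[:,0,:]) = -58.0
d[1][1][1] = 98.0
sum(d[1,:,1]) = 62.0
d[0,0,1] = 37.0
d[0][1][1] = -64.0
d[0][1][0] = 53.0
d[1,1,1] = 98.0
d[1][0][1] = -36.0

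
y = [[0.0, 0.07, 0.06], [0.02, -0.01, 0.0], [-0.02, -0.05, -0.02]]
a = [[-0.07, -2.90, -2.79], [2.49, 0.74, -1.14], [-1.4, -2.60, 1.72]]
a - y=[[-0.07, -2.97, -2.85],[2.47, 0.75, -1.14],[-1.38, -2.55, 1.74]]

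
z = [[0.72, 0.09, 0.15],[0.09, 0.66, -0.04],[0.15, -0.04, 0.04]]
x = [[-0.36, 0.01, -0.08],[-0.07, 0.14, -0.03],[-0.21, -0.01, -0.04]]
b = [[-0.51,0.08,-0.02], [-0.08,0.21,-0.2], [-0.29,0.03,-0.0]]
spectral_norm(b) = 0.61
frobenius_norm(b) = 0.67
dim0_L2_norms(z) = [0.74, 0.67, 0.16]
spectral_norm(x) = 0.43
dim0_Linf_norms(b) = [0.51, 0.21, 0.2]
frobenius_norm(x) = 0.46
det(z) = 0.00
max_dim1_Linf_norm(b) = 0.51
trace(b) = -0.30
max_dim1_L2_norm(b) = 0.52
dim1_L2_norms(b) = [0.52, 0.3, 0.29]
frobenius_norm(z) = 1.01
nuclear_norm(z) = 1.42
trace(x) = -0.26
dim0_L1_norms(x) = [0.64, 0.16, 0.15]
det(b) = 0.00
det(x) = -0.00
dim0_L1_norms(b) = [0.88, 0.32, 0.22]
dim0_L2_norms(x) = [0.42, 0.14, 0.09]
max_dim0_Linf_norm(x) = 0.36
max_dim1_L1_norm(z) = 0.96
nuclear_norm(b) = 0.88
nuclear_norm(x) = 0.58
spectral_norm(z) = 0.80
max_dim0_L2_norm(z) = 0.74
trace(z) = 1.42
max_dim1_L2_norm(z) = 0.74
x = b @ z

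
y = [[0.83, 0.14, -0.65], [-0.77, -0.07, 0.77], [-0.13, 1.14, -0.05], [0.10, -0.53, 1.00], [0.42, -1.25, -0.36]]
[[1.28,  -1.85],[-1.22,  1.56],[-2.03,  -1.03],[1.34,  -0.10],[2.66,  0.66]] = y@[[2.05, -2.41], [-1.53, -1.2], [0.32, -0.49]]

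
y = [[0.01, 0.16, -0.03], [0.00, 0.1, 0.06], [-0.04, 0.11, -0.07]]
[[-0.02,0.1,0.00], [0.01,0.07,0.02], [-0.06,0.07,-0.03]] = y @ [[0.69,-0.08,0.37], [-0.08,0.65,0.04], [0.37,0.04,0.25]]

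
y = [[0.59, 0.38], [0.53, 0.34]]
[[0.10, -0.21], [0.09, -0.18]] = y @ [[0.15, -0.31], [0.03, -0.06]]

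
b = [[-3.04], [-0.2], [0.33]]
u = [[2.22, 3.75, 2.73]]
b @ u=[[-6.75, -11.40, -8.3], [-0.44, -0.75, -0.55], [0.73, 1.24, 0.90]]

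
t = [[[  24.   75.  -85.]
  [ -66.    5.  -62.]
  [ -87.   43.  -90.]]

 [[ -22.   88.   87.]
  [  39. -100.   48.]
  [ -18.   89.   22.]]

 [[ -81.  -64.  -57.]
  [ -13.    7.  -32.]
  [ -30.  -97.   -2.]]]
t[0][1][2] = -62.0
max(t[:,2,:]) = 89.0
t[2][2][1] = -97.0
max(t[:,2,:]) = 89.0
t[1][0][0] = -22.0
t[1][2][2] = 22.0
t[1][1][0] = 39.0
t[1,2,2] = 22.0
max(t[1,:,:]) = 89.0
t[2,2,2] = -2.0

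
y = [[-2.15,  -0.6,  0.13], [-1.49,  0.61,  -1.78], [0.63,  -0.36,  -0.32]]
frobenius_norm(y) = 3.37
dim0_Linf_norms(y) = [2.15, 0.61, 1.78]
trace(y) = -1.86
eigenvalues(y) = [1.38, -2.39, -0.84]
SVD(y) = [[-0.66, 0.71, 0.25], [-0.74, -0.68, -0.02], [0.16, -0.2, 0.97]] @ diag([2.8653747992936034, 1.687918088155155, 0.573985877223289]) @ [[0.91, -0.04, 0.41],[-0.38, -0.45, 0.80],[0.15, -0.89, -0.43]]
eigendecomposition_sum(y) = [[0.11, -0.18, 0.19], [-0.6, 0.97, -1.06], [0.17, -0.27, 0.3]] + [[-2.29, -0.49, -0.28], [-0.81, -0.17, -0.10], [0.56, 0.12, 0.07]] + [[0.03, 0.07, 0.22], [-0.08, -0.19, -0.62], [-0.09, -0.21, -0.68]]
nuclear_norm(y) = 5.13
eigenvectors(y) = [[-0.17, 0.92, -0.23], [0.95, 0.32, 0.65], [-0.27, -0.22, 0.72]]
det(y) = 2.78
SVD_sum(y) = [[-1.71, 0.07, -0.77], [-1.92, 0.08, -0.87], [0.42, -0.02, 0.19]] + [[-0.46, -0.54, 0.96], [0.44, 0.52, -0.92], [0.13, 0.15, -0.27]] + [[0.02,-0.13,-0.06], [-0.00,0.01,0.0], [0.09,-0.49,-0.24]]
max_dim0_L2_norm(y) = 2.69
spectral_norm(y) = 2.87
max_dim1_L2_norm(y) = 2.4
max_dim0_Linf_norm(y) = 2.15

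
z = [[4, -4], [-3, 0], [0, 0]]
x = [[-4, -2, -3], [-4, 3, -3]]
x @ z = [[-10, 16], [-25, 16]]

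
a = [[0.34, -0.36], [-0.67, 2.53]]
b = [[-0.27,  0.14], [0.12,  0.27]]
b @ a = [[-0.19, 0.45], [-0.14, 0.64]]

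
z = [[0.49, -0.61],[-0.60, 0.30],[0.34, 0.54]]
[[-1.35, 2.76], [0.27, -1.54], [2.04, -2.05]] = z@[[1.1,  0.50], [3.09,  -4.12]]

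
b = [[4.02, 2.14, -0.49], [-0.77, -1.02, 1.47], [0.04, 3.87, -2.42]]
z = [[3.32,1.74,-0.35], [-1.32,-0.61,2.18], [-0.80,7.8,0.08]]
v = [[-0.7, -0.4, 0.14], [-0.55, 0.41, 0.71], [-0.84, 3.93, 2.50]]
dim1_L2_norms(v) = [0.82, 0.99, 4.73]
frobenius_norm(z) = 9.08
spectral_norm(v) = 4.80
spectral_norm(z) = 8.02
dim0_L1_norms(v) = [2.09, 4.74, 3.35]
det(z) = -55.69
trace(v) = 2.21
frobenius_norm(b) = 6.75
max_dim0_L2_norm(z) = 8.01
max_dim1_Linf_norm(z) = 7.8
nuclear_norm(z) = 13.69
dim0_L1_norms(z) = [5.44, 10.15, 2.61]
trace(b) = 0.58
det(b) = -15.37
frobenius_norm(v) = 4.90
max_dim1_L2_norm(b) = 4.58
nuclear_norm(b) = 9.96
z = b + v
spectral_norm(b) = 5.80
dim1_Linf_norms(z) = [3.32, 2.18, 7.8]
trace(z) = 2.79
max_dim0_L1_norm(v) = 4.74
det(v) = 0.67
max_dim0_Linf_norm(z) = 7.8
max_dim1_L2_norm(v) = 4.73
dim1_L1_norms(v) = [1.24, 1.67, 7.27]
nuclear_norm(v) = 5.92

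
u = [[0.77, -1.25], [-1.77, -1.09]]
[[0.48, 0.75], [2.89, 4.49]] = u @[[-1.01, -1.57],  [-1.01, -1.57]]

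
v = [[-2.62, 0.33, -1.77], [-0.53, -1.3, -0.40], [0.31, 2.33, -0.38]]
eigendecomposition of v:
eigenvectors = [[(0.8+0j), (0.8-0j), (-0.64+0j)], [(0.26+0.16j), (0.26-0.16j), 0.04+0.00j], [(-0.28-0.43j), (-0.28+0.43j), 0.77+0.00j]]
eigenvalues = [(-1.89+1.01j), (-1.89-1.01j), (-0.52+0j)]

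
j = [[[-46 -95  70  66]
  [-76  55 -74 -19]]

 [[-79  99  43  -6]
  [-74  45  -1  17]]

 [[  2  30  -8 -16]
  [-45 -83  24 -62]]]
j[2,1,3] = -62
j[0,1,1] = 55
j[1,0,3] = -6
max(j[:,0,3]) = 66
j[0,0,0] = -46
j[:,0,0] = [-46, -79, 2]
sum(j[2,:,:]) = -158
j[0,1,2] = -74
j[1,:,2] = [43, -1]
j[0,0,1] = -95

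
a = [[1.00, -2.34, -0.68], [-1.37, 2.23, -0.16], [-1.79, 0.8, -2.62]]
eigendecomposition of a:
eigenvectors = [[0.22, 0.79, 0.69], [0.09, 0.46, -0.67], [0.97, -0.4, -0.29]]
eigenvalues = [-2.95, -0.0, 3.57]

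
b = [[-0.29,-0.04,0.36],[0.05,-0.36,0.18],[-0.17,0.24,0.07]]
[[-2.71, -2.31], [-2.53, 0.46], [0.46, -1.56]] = b @ [[4.77, 2.26], [6.18, -3.44], [-3.00, -4.97]]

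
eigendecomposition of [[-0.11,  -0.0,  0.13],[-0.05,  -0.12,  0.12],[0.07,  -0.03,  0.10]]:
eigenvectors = [[(-0.24+0.3j), -0.24-0.30j, 0.46+0.00j], [(-0.92+0j), (-0.92-0j), 0.31+0.00j], [(-0.03-0.1j), (-0.03+0.1j), (0.83+0j)]]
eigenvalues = [(-0.13+0.03j), (-0.13-0.03j), (0.13+0j)]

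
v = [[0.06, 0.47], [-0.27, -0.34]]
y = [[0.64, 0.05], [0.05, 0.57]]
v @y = [[0.06, 0.27], [-0.19, -0.21]]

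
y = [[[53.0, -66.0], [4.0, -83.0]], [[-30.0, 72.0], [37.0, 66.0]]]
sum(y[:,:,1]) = -11.0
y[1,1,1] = 66.0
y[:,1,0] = [4.0, 37.0]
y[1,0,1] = 72.0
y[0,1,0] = 4.0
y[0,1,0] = 4.0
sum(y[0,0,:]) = -13.0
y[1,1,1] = 66.0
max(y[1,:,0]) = 37.0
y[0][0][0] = 53.0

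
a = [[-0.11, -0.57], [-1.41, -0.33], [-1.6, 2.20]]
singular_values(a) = [2.82, 1.38]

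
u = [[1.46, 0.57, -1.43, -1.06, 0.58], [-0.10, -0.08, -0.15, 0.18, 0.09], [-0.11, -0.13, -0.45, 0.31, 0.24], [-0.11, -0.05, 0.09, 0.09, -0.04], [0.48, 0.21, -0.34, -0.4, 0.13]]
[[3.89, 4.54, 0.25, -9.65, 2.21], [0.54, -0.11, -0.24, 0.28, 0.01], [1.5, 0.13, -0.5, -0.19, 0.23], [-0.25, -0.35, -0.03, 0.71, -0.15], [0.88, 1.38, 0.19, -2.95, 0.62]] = u @ [[1.04, -1.56, -0.44, -0.81, -0.96],[0.49, -1.53, 0.18, -3.22, 1.57],[-1.45, -1.17, 0.04, 3.55, -2.51],[1.36, -4.35, -1.15, 2.06, -0.59],[2.51, 2.42, -0.64, 1.09, -2.58]]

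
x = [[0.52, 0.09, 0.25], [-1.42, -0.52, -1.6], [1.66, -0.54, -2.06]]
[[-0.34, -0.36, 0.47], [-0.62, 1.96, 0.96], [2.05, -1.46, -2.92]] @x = [[1.11,-0.10,-0.48],[-1.51,-1.59,-5.27],[-1.71,2.52,8.86]]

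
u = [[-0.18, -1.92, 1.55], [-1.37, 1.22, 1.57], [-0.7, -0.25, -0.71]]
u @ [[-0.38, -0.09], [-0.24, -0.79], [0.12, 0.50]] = [[0.72, 2.31],[0.42, -0.06],[0.24, -0.09]]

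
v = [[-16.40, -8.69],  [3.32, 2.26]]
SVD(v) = [[-0.98, 0.21], [0.21, 0.98]] @ diag([18.98470274216306, 0.432621996327566]) @ [[0.88, 0.47], [-0.47, 0.88]]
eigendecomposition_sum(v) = [[-16.34, -8.37],[3.2, 1.64]] + [[-0.06, -0.32],[0.12, 0.62]]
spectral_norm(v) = 18.98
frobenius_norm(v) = 18.99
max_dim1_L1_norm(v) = 25.09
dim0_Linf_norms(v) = [16.4, 8.69]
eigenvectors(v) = [[-0.98, 0.46], [0.19, -0.89]]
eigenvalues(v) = [-14.7, 0.56]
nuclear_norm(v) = 19.42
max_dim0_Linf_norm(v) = 16.4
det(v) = -8.21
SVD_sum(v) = [[-16.36, -8.77], [3.52, 1.89]] + [[-0.04,0.08], [-0.2,0.37]]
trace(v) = -14.14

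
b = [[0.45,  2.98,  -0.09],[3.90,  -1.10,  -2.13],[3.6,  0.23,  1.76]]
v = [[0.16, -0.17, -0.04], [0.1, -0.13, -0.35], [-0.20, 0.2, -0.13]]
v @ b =[[-0.74, 0.65, 0.28],  [-1.72, 0.36, -0.35],  [0.22, -0.85, -0.64]]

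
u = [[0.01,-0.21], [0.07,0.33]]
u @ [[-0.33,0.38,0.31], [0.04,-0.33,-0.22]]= [[-0.01, 0.07, 0.05], [-0.01, -0.08, -0.05]]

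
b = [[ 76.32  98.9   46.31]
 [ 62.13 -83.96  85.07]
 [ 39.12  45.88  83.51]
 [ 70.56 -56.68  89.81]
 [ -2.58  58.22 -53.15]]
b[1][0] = 62.13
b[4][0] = -2.58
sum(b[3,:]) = 103.69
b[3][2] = 89.81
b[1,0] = 62.13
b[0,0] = 76.32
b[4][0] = -2.58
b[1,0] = 62.13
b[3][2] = 89.81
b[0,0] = 76.32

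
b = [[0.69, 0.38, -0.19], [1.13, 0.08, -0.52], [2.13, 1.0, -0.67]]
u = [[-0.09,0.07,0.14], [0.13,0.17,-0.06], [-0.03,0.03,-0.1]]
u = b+[[-0.78, -0.31, 0.33], [-1.00, 0.09, 0.46], [-2.16, -0.97, 0.57]]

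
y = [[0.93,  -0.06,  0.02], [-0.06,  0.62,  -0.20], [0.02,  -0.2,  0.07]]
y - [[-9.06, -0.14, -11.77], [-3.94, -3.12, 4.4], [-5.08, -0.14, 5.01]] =[[9.99,0.08,11.79], [3.88,3.74,-4.6], [5.10,-0.06,-4.94]]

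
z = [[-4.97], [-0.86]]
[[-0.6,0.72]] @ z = [[2.36]]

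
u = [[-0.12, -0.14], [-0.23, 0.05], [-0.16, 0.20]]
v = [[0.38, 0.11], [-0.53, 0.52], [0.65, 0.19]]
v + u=[[0.26, -0.03], [-0.76, 0.57], [0.49, 0.39]]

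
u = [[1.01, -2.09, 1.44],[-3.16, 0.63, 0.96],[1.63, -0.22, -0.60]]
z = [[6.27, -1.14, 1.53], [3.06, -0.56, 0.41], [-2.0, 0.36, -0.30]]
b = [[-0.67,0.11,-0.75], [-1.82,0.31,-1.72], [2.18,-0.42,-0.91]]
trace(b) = -1.27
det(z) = -0.01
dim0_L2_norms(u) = [3.7, 2.19, 1.83]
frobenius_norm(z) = 7.55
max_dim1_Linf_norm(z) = 6.27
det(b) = 0.01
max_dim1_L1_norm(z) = 8.94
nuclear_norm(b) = 5.01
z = u @ b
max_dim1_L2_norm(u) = 3.36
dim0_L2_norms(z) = [7.26, 1.32, 1.61]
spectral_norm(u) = 3.96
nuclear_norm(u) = 6.44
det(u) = 0.05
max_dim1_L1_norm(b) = 3.85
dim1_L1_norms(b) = [1.53, 3.85, 3.51]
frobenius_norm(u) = 4.67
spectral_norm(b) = 3.06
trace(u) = 1.04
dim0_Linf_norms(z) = [6.27, 1.14, 1.53]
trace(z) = 5.41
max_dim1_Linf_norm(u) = 3.16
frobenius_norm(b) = 3.63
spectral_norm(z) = 7.54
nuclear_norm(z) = 7.87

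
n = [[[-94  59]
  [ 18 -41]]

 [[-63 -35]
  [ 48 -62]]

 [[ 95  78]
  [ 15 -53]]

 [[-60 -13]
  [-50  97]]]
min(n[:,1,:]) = -62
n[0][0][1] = 59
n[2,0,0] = 95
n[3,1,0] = -50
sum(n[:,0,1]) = 89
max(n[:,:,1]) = 97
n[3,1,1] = 97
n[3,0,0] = -60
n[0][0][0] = -94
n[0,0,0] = -94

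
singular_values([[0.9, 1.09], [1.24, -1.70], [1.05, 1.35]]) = [2.44, 1.85]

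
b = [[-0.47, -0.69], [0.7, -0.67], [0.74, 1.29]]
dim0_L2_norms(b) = [1.12, 1.61]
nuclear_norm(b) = 2.66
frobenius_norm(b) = 1.96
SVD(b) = [[-0.48,0.14], [-0.18,-0.98], [0.86,-0.13]] @ diag([1.7239266608761037, 0.935776077873637]) @ [[0.43,0.90], [-0.90,0.43]]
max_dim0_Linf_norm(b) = 1.29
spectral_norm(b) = 1.72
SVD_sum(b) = [[-0.35, -0.75], [-0.13, -0.28], [0.63, 1.34]] + [[-0.12, 0.06], [0.83, -0.39], [0.11, -0.05]]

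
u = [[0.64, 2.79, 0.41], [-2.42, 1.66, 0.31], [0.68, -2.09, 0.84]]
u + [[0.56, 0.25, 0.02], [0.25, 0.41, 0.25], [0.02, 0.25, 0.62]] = [[1.20, 3.04, 0.43], [-2.17, 2.07, 0.56], [0.70, -1.84, 1.46]]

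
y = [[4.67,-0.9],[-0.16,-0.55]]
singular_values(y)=[4.76, 0.57]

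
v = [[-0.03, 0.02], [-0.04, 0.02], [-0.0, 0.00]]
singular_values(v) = [0.06, 0.0]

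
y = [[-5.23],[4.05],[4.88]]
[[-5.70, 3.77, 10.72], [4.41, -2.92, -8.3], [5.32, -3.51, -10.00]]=y@[[1.09, -0.72, -2.05]]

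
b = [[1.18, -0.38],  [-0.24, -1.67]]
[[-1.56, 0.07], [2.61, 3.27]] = b@[[-1.74, -0.55], [-1.31, -1.88]]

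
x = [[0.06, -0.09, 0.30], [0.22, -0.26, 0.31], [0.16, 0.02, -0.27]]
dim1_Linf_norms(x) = [0.3, 0.31, 0.27]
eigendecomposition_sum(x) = [[0.10, -0.02, 0.06], [0.10, -0.02, 0.06], [0.05, -0.01, 0.03]] + [[0.01, -0.01, -0.0],[0.17, -0.17, -0.01],[0.05, -0.05, -0.00]] + [[-0.05, -0.06, 0.24],[-0.06, -0.07, 0.26],[0.06, 0.08, -0.3]]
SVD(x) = [[-0.55, -0.16, -0.82],[-0.76, 0.50, 0.41],[0.35, 0.85, -0.40]] @ diag([0.5741378561529347, 0.2841879608123214, 0.04798880141706725]) @ [[-0.25, 0.44, -0.86], [0.83, -0.35, -0.42], [-0.49, -0.82, -0.28]]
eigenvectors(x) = [[-0.68, 0.04, -0.52], [-0.66, 0.97, -0.56], [-0.32, 0.26, 0.65]]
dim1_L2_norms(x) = [0.32, 0.46, 0.31]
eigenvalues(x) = [0.11, -0.17, -0.41]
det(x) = 0.01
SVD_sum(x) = [[0.08,-0.14,0.27], [0.11,-0.19,0.38], [-0.05,0.09,-0.17]] + [[-0.04, 0.02, 0.02], [0.12, -0.05, -0.06], [0.20, -0.08, -0.10]] + [[0.02, 0.03, 0.01], [-0.01, -0.02, -0.01], [0.01, 0.02, 0.01]]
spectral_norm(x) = 0.57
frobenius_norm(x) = 0.64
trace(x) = -0.47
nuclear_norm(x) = 0.91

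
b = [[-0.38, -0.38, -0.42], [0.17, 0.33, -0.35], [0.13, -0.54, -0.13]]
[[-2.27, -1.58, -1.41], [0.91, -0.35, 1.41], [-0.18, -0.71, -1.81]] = b@ [[4.17, 0.72, 0.54], [1.2, 0.94, 3.58], [0.55, 2.25, -0.38]]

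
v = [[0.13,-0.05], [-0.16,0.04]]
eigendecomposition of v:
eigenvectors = [[0.67, 0.33], [-0.74, 0.95]]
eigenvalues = [0.19, -0.02]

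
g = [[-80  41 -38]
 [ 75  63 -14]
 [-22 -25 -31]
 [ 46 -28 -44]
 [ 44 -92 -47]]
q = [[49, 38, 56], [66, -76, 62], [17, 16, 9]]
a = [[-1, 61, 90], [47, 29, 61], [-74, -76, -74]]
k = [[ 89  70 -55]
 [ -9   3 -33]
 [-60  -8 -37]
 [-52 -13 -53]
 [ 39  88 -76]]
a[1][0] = 47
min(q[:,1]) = -76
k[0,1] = 70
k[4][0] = 39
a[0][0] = -1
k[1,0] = -9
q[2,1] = 16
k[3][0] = -52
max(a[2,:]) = -74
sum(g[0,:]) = -77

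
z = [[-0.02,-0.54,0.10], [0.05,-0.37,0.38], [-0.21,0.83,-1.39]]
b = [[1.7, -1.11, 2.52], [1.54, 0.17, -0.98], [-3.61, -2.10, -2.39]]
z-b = [[-1.72, 0.57, -2.42],[-1.49, -0.54, 1.36],[3.40, 2.93, 1.0]]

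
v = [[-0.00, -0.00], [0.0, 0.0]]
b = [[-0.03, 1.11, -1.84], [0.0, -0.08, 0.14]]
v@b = [[0.00, 0.00, 0.00], [0.0, 0.00, 0.00]]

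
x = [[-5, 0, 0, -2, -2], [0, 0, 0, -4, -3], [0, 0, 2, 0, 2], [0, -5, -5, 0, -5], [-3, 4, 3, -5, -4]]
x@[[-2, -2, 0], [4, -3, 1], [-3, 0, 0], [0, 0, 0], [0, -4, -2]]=[[10, 18, 4], [0, 12, 6], [-6, -8, -4], [-5, 35, 5], [13, 10, 12]]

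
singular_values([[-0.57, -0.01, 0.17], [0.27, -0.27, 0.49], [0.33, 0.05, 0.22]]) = [0.76, 0.55, 0.15]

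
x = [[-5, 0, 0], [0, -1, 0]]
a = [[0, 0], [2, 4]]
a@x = [[0, 0, 0], [-10, -4, 0]]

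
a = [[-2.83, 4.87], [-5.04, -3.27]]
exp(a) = [[0.01,-0.05], [0.05,0.01]]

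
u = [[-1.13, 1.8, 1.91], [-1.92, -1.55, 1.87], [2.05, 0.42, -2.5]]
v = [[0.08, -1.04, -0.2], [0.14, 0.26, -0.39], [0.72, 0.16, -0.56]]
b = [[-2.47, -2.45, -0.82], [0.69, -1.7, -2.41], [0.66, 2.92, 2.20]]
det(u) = -0.70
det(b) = -3.10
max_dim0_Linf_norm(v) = 1.04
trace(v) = -0.22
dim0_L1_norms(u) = [5.1, 3.77, 6.28]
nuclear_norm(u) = 7.23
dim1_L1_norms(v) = [1.32, 0.79, 1.44]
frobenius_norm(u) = 5.33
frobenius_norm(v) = 1.49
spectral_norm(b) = 5.40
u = b @ v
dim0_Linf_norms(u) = [2.05, 1.8, 2.5]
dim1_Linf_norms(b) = [2.47, 2.41, 2.92]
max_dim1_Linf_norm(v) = 1.04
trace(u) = -5.18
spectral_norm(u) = 4.74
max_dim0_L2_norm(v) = 1.08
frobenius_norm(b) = 5.98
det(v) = 0.24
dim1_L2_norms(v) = [1.06, 0.49, 0.93]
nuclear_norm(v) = 2.30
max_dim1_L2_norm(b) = 3.72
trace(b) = -1.97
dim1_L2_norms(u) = [2.86, 3.1, 3.26]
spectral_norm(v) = 1.09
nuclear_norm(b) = 8.18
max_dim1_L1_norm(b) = 5.78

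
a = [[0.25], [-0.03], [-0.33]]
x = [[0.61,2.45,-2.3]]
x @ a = [[0.84]]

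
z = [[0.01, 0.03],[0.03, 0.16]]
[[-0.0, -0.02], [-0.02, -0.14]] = z @ [[0.64, 0.95], [-0.26, -1.07]]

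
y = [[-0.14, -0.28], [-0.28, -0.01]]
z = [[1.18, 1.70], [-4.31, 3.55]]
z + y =[[1.04,1.42], [-4.59,3.54]]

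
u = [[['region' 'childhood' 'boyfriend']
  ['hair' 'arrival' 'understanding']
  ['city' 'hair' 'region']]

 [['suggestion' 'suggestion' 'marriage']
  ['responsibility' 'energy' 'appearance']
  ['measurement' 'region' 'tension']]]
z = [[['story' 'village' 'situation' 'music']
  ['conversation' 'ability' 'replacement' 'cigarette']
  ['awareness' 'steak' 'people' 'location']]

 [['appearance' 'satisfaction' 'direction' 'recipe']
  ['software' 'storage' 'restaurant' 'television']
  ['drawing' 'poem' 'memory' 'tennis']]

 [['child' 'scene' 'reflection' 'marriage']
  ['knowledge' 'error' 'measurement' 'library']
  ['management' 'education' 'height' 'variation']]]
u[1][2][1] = 'region'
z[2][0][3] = 'marriage'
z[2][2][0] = 'management'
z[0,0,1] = 'village'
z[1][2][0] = 'drawing'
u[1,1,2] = 'appearance'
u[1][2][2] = 'tension'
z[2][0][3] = 'marriage'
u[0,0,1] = 'childhood'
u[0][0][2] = 'boyfriend'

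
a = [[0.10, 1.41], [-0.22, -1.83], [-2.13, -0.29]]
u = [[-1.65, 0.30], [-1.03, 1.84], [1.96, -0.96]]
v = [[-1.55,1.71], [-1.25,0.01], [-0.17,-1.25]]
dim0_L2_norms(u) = [2.76, 2.1]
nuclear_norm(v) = 3.92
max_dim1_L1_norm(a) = 2.42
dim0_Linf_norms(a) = [2.13, 1.83]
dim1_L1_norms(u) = [1.95, 2.87, 2.92]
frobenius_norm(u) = 3.47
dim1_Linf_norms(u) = [1.65, 1.84, 1.96]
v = a + u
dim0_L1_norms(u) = [4.64, 3.1]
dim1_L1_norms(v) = [3.26, 1.26, 1.42]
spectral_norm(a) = 2.50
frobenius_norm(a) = 3.16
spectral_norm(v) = 2.59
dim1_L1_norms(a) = [1.51, 2.05, 2.42]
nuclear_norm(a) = 4.44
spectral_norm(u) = 3.25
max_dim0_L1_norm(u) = 4.64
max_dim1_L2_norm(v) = 2.31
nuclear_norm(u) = 4.45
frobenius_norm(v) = 2.91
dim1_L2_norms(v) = [2.31, 1.25, 1.26]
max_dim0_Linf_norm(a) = 2.13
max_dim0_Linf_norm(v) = 1.71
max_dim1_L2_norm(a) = 2.15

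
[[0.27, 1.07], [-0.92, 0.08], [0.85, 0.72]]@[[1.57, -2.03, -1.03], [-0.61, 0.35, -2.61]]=[[-0.23, -0.17, -3.07], [-1.49, 1.9, 0.74], [0.90, -1.47, -2.75]]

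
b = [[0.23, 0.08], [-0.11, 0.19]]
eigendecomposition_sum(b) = [[0.12+0.02j, (0.04-0.09j)],[-0.05+0.13j, (0.09+0.07j)]] + [[(0.12-0.02j), (0.04+0.09j)], [(-0.05-0.13j), 0.09-0.07j]]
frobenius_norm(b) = 0.33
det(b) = 0.05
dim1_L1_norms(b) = [0.31, 0.3]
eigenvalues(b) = [(0.21+0.09j), (0.21-0.09j)]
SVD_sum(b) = [[0.22, -0.02], [-0.13, 0.01]] + [[0.01, 0.10], [0.02, 0.18]]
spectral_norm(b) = 0.26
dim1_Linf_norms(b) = [0.23, 0.19]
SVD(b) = [[-0.86, 0.51], [0.51, 0.86]] @ diag([0.2554886114323222, 0.2054886114323222]) @ [[-0.99, 0.11], [0.11, 0.99]]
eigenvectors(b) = [[-0.14-0.63j, -0.14+0.63j], [0.76+0.00j, (0.76-0j)]]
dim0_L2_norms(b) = [0.25, 0.21]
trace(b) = 0.42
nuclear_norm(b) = 0.46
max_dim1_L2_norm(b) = 0.24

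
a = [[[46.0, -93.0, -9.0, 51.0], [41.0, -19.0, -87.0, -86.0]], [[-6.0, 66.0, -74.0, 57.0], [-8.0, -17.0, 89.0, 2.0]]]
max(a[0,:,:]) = 51.0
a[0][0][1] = -93.0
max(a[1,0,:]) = 66.0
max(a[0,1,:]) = 41.0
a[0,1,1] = -19.0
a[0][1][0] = 41.0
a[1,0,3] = 57.0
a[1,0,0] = -6.0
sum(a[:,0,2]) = -83.0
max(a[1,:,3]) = 57.0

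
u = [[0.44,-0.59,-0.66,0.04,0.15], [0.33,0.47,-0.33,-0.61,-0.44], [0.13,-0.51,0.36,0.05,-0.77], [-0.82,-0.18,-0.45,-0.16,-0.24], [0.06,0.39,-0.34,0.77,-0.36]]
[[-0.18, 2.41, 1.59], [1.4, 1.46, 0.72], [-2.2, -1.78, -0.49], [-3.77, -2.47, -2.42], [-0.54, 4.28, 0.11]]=u@[[3.18, 3.60, 2.88], [2.32, 2.27, 0.13], [0.77, -3.07, -0.40], [-0.77, 2.85, 0.08], [2.17, 0.16, 0.86]]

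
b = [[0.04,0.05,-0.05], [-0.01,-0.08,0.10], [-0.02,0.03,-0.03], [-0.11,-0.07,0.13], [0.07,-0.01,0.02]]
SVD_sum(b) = [[0.04,0.04,-0.06], [-0.05,-0.06,0.09], [0.01,0.01,-0.02], [-0.08,-0.09,0.13], [0.01,0.01,-0.01]] + [[0.0, -0.00, 0.0], [0.04, -0.02, 0.02], [-0.03, 0.01, -0.01], [-0.03, 0.01, -0.01], [0.06, -0.02, 0.02]] + [[0.00, 0.01, 0.01], [-0.0, -0.00, -0.00], [0.0, 0.0, 0.00], [0.0, 0.01, 0.01], [0.00, 0.01, 0.01]]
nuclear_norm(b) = 0.35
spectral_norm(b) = 0.23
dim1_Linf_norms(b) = [0.05, 0.1, 0.03, 0.13, 0.07]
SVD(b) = [[-0.34,0.03,-0.64], [0.51,0.5,0.25], [-0.12,-0.37,-0.20], [0.78,-0.32,-0.51], [-0.05,0.71,-0.48]] @ diag([0.23242839169328988, 0.100514910888648, 0.021766842304701495]) @ [[-0.45,-0.5,0.74], [0.89,-0.34,0.32], [-0.09,-0.80,-0.59]]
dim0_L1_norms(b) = [0.25, 0.24, 0.33]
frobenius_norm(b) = 0.25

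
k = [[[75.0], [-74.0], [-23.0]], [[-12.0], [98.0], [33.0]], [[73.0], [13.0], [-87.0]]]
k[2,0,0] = 73.0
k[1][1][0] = 98.0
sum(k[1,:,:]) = 119.0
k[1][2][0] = 33.0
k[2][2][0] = -87.0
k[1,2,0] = 33.0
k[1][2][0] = 33.0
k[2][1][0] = 13.0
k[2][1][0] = 13.0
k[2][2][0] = -87.0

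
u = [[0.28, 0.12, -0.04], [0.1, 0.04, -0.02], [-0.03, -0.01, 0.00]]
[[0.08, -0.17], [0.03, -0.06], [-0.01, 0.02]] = u @ [[0.11, -0.77],[0.27, 0.42],[-0.45, 0.19]]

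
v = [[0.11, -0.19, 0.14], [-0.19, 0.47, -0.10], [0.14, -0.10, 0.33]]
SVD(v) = [[-0.41, -0.09, -0.91], [0.79, -0.54, -0.30], [-0.46, -0.84, 0.29]] @ diag([0.6278394375442341, 0.2812771948199134, 0.0008833676358522981]) @ [[-0.41, 0.79, -0.46], [-0.09, -0.54, -0.84], [-0.91, -0.30, 0.29]]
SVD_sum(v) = [[0.11,  -0.20,  0.12], [-0.20,  0.39,  -0.23], [0.12,  -0.23,  0.13]] + [[0.00, 0.01, 0.02], [0.01, 0.08, 0.13], [0.02, 0.13, 0.20]] + [[0.0, 0.0, -0.0], [0.0, 0.00, -0.00], [-0.0, -0.0, 0.00]]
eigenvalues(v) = [0.63, 0.0, 0.28]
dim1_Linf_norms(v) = [0.19, 0.47, 0.33]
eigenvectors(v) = [[0.41, -0.91, 0.09], [-0.79, -0.3, 0.54], [0.46, 0.29, 0.84]]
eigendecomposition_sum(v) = [[0.11, -0.20, 0.12], [-0.2, 0.39, -0.23], [0.12, -0.23, 0.13]] + [[0.00, 0.0, -0.0], [0.0, 0.00, -0.00], [-0.0, -0.00, 0.0]] + [[0.0, 0.01, 0.02], [0.01, 0.08, 0.13], [0.02, 0.13, 0.2]]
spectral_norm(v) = 0.63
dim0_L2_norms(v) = [0.26, 0.52, 0.37]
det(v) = 0.00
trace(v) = 0.91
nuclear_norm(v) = 0.91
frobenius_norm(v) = 0.69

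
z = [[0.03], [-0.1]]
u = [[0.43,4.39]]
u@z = [[-0.43]]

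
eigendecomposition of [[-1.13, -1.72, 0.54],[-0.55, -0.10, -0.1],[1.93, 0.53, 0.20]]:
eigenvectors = [[0.72, 0.44, -0.22],[0.17, -0.29, 0.42],[-0.67, 0.85, 0.88]]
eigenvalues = [-2.03, 1.03, -0.02]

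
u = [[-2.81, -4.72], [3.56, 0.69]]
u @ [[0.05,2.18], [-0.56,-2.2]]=[[2.50, 4.26], [-0.21, 6.24]]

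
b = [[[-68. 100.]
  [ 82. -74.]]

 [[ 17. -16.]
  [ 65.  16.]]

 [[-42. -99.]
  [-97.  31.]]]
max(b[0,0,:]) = 100.0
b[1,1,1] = 16.0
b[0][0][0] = -68.0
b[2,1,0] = -97.0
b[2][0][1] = -99.0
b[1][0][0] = 17.0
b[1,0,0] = 17.0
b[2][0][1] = -99.0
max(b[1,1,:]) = 65.0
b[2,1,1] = 31.0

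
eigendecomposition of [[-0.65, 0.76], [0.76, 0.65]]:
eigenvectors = [[-0.91, -0.42], [0.42, -0.91]]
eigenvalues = [-1.0, 1.0]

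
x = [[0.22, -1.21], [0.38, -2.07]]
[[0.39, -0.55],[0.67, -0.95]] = x @ [[0.34, -0.48], [-0.26, 0.37]]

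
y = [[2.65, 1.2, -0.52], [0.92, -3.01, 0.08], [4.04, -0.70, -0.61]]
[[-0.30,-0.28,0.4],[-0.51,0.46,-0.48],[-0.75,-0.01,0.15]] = y@ [[-0.16, 0.02, 0.09], [0.12, -0.14, 0.19], [0.03, 0.31, 0.13]]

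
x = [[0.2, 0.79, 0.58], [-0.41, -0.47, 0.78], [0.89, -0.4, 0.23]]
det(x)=1.001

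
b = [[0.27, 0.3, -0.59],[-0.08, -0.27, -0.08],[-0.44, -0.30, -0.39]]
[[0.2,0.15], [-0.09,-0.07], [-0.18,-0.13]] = b@[[0.29, 0.21], [0.27, 0.20], [-0.07, -0.05]]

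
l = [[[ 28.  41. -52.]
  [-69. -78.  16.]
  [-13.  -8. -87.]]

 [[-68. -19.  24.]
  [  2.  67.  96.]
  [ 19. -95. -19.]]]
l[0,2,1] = -8.0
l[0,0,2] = -52.0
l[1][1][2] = 96.0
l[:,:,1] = [[41.0, -78.0, -8.0], [-19.0, 67.0, -95.0]]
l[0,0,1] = 41.0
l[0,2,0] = -13.0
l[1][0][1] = -19.0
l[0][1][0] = -69.0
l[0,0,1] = 41.0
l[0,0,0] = 28.0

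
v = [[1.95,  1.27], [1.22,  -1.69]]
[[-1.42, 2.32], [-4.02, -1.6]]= v @ [[-1.55, 0.39], [1.26, 1.23]]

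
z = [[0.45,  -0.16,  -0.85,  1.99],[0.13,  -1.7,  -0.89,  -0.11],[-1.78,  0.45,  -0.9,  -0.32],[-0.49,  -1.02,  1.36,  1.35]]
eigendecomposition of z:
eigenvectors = [[-0.65+0.00j, -0.65-0.00j, 0.05-0.36j, 0.05+0.36j],[-0.08+0.11j, -0.08-0.11j, (0.72+0j), (0.72-0j)],[0.39-0.17j, (0.39+0.17j), 0.11-0.53j, (0.11+0.53j)],[(-0.17-0.59j), -0.17+0.59j, (0.15+0.2j), (0.15-0.2j)]]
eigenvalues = [(1.45+1.61j), (1.45-1.61j), (-1.85+0.56j), (-1.85-0.56j)]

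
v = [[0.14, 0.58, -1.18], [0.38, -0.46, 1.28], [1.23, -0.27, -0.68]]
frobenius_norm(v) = 2.41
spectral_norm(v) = 1.98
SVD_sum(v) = [[0.21, 0.38, -1.23],  [-0.21, -0.37, 1.21],  [0.12, 0.22, -0.72]] + [[-0.13, 0.05, -0.01], [0.54, -0.21, 0.03], [1.12, -0.45, 0.05]] + [[0.06, 0.15, 0.06], [0.05, 0.13, 0.05], [-0.02, -0.04, -0.02]]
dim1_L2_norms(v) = [1.32, 1.41, 1.43]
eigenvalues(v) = [(-0.64+1.3j), (-0.64-1.3j), (0.29+0j)]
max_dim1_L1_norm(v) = 2.18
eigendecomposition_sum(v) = [[(0.01+0.48j),(0.24-0.16j),(-0.58-0.24j)], [0.08-0.57j,-0.32+0.15j,(0.65+0.41j)], [0.57+0.02j,(-0.17-0.3j),-0.33+0.68j]] + [[(0.01-0.48j),0.24+0.16j,(-0.58+0.24j)], [(0.08+0.57j),-0.32-0.15j,(0.65-0.41j)], [0.57-0.02j,(-0.17+0.3j),-0.33-0.68j]] + [[(0.12-0j),0.10-0.00j,(-0.02+0j)], [(0.22-0j),0.18-0.00j,-0.03+0.00j], [0.09-0.00j,0.08-0.00j,(-0.01+0j)]]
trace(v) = -1.00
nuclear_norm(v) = 3.56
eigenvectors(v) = [[0.50-0.08j, (0.5+0.08j), -0.45+0.00j], [-0.62+0.00j, (-0.62-0j), (-0.82+0j)], [-0.06-0.60j, (-0.06+0.6j), -0.35+0.00j]]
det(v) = 0.61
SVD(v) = [[-0.66, 0.1, -0.75], [0.65, -0.43, -0.63], [-0.38, -0.90, 0.22]] @ diag([1.9792687360239534, 1.3496617119382575, 0.22783444411685455]) @ [[-0.16,-0.29,0.94],[-0.93,0.37,-0.04],[-0.34,-0.88,-0.33]]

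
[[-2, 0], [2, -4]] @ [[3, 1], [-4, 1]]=[[-6, -2], [22, -2]]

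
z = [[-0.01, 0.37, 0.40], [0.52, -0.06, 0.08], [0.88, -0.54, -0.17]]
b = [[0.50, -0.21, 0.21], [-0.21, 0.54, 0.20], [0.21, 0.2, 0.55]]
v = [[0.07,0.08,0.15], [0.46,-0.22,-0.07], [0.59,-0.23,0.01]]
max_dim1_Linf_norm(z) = 0.88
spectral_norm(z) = 1.17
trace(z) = -0.24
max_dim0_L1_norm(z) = 1.41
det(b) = 0.06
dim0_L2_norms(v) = [0.75, 0.33, 0.17]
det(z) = -0.03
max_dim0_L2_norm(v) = 0.75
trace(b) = 1.59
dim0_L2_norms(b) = [0.58, 0.61, 0.62]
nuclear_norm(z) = 1.77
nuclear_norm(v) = 1.02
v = b @ z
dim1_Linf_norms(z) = [0.4, 0.52, 0.88]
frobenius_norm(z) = 1.29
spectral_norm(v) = 0.81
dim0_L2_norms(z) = [1.02, 0.66, 0.44]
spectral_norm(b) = 0.75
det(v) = -0.00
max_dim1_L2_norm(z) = 1.05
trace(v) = -0.14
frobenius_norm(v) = 0.84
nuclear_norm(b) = 1.59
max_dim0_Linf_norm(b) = 0.55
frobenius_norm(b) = 1.05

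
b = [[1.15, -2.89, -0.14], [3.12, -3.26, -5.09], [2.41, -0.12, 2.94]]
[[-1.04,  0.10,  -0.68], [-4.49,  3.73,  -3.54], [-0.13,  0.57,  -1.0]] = b @ [[-0.60, 0.79, -0.76], [0.1, 0.3, -0.08], [0.45, -0.44, 0.28]]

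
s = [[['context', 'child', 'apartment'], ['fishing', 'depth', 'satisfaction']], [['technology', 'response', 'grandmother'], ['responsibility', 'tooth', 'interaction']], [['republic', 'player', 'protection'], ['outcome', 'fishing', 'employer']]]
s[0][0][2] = 'apartment'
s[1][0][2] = 'grandmother'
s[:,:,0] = [['context', 'fishing'], ['technology', 'responsibility'], ['republic', 'outcome']]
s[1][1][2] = 'interaction'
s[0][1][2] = 'satisfaction'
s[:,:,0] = [['context', 'fishing'], ['technology', 'responsibility'], ['republic', 'outcome']]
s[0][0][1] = 'child'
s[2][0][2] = 'protection'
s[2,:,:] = [['republic', 'player', 'protection'], ['outcome', 'fishing', 'employer']]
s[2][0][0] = 'republic'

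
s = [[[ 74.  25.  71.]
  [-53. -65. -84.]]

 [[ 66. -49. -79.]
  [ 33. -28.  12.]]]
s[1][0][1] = -49.0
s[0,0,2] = 71.0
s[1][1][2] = 12.0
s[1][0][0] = 66.0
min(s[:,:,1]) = -65.0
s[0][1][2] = -84.0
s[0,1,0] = -53.0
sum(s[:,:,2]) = -80.0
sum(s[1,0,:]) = -62.0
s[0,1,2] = -84.0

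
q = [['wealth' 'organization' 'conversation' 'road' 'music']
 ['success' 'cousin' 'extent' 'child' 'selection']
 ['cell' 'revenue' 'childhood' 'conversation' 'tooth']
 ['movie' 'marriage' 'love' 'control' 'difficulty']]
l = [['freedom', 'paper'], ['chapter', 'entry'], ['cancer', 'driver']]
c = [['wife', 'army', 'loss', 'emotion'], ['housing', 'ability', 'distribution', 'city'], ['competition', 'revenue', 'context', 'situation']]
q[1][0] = 'success'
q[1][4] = 'selection'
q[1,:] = ['success', 'cousin', 'extent', 'child', 'selection']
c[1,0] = 'housing'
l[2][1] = 'driver'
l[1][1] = 'entry'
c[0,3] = 'emotion'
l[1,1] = 'entry'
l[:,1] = ['paper', 'entry', 'driver']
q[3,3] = 'control'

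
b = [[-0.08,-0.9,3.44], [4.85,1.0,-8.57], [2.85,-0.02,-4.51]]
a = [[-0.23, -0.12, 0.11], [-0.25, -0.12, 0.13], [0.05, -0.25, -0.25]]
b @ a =[[0.42,-0.74,-0.99], [-1.79,1.44,2.81], [-0.88,0.79,1.44]]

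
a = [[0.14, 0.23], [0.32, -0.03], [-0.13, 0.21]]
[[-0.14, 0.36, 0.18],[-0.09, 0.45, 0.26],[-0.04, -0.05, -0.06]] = a@[[-0.31, 1.47, 0.84],[-0.40, 0.68, 0.25]]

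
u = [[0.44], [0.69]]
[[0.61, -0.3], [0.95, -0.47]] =u@[[1.38, -0.68]]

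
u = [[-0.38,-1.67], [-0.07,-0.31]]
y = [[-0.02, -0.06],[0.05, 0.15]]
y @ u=[[0.01, 0.05], [-0.03, -0.13]]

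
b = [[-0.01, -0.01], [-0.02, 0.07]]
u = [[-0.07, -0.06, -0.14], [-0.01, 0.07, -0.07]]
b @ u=[[0.0, -0.00, 0.0],[0.0, 0.01, -0.0]]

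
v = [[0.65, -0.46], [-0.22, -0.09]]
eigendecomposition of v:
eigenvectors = [[0.97, 0.47], [-0.25, 0.88]]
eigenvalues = [0.77, -0.21]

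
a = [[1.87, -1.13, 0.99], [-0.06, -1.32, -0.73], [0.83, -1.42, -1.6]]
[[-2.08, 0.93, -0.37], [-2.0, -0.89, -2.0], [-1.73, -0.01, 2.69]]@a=[[-4.25,1.65,-2.15], [-5.35,6.27,1.87], [-1.0,-1.85,-6.01]]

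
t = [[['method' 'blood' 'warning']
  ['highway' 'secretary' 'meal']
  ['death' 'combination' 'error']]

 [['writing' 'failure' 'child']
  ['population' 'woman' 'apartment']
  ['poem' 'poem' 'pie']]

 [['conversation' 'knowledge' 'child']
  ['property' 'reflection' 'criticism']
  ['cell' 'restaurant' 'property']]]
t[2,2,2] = 'property'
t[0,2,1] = 'combination'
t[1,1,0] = 'population'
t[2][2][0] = 'cell'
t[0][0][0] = 'method'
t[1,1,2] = 'apartment'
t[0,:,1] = ['blood', 'secretary', 'combination']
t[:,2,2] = ['error', 'pie', 'property']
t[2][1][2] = 'criticism'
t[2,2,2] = 'property'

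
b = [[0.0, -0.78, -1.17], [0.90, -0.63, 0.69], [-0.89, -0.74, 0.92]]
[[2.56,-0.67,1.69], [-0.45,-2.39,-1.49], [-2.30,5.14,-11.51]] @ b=[[-2.11, -2.83, -1.9], [-0.82, 2.96, -2.49], [14.87, 7.07, -4.35]]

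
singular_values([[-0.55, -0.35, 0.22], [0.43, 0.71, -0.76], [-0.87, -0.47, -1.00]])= [1.45, 1.26, 0.16]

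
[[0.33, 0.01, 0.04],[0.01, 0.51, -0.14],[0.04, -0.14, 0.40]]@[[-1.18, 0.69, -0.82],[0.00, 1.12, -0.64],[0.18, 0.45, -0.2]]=[[-0.38, 0.26, -0.29], [-0.04, 0.52, -0.31], [0.02, 0.05, -0.02]]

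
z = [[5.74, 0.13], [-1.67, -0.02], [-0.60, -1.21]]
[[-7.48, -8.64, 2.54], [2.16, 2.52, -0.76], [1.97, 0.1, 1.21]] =z @ [[-1.28, -1.52, 0.47], [-0.99, 0.67, -1.23]]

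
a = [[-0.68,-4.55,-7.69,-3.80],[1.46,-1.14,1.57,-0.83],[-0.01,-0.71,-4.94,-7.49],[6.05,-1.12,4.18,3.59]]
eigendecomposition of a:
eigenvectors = [[(0.6+0j), (0.6-0j), -0.44+0.00j, (-0.36+0j)], [-0.08-0.23j, -0.08+0.23j, 0.14+0.00j, (-0.78+0j)], [(0.43-0.3j), (0.43+0.3j), 0.55+0.00j, (0.49+0j)], [-0.42-0.35j, -0.42+0.35j, -0.69+0.00j, -0.14+0.00j]]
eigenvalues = [(-2.97+7.82j), (-2.97-7.82j), (4.37+0j), (-1.6+0j)]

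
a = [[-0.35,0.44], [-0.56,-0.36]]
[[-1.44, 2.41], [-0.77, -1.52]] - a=[[-1.09, 1.97], [-0.21, -1.16]]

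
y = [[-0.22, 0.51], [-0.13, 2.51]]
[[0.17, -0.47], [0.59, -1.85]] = y @ [[-0.27, 0.51], [0.22, -0.71]]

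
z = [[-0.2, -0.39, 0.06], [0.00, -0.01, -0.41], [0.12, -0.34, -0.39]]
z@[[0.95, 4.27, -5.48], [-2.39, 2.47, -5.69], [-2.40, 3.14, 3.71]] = [[0.6, -1.63, 3.54], [1.01, -1.31, -1.46], [1.86, -1.55, -0.17]]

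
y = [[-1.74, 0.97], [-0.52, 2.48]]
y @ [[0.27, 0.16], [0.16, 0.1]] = [[-0.31, -0.18], [0.26, 0.16]]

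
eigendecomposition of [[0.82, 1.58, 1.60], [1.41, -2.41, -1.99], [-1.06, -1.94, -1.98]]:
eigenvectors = [[-0.49,0.12,-0.39],[-0.61,0.67,0.79],[0.62,-0.73,0.48]]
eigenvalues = [0.75, -0.01, -4.31]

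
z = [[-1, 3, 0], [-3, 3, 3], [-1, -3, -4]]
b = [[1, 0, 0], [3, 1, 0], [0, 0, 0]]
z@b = [[8, 3, 0], [6, 3, 0], [-10, -3, 0]]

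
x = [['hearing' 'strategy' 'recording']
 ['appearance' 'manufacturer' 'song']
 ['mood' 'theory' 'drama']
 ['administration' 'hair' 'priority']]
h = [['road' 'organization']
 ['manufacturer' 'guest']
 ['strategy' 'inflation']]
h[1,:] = ['manufacturer', 'guest']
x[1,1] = 'manufacturer'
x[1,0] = 'appearance'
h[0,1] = 'organization'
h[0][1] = 'organization'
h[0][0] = 'road'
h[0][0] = 'road'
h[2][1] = 'inflation'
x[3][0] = 'administration'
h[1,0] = 'manufacturer'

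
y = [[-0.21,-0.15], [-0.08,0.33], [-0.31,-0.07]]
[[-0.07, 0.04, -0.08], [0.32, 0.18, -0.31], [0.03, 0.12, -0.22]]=y @ [[-0.3, -0.47, 0.88], [0.91, 0.42, -0.72]]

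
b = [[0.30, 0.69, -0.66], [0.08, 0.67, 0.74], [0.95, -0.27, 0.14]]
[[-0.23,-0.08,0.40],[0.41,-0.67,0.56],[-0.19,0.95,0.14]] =b @ [[-0.22, 0.83, 0.3],[0.17, -0.77, 0.61],[0.43, -0.30, 0.17]]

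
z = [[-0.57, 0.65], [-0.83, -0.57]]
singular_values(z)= [1.02, 0.84]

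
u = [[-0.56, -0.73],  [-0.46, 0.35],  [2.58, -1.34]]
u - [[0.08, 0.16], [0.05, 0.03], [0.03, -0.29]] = [[-0.64, -0.89], [-0.51, 0.32], [2.55, -1.05]]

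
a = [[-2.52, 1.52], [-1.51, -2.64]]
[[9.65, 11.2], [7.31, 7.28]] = a@ [[-4.09,-4.54], [-0.43,-0.16]]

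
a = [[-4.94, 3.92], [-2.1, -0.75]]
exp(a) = [[-0.08,0.11], [-0.06,0.04]]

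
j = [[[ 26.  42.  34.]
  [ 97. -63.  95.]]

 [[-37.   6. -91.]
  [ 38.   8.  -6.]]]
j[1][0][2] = -91.0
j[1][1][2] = -6.0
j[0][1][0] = 97.0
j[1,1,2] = -6.0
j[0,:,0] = [26.0, 97.0]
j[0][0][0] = 26.0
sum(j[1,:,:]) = -82.0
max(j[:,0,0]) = 26.0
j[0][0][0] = 26.0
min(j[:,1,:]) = -63.0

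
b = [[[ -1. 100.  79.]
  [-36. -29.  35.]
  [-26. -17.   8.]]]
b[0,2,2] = 8.0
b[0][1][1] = -29.0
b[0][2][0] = -26.0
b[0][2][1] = -17.0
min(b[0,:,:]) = -36.0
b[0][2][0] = -26.0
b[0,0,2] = 79.0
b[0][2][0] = -26.0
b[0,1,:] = [-36.0, -29.0, 35.0]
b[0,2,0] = -26.0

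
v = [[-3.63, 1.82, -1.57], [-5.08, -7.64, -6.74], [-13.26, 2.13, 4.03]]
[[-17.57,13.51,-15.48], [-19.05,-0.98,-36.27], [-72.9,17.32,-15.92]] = v@[[5.19, -1.45, 2.36], [-0.12, 2.83, -0.35], [-0.95, -1.97, 4.0]]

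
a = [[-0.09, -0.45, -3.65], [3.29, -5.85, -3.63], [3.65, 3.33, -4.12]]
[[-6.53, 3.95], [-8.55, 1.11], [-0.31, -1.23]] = a @ [[0.91, -1.25], [0.95, -0.26], [1.65, -1.02]]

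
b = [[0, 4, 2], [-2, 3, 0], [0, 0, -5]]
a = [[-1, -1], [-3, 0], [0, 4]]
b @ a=[[-12, 8], [-7, 2], [0, -20]]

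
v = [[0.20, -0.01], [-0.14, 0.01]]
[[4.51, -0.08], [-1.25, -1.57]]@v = [[0.91, -0.05], [-0.03, -0.0]]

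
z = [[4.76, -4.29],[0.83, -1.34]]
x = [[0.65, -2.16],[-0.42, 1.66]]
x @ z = [[1.3, 0.11],[-0.62, -0.42]]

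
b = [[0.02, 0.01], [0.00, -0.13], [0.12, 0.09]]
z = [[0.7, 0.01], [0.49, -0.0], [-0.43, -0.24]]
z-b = [[0.68,0.0],  [0.49,0.13],  [-0.55,-0.33]]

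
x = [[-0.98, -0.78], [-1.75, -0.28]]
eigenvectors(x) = [[-0.67, 0.45], [-0.74, -0.90]]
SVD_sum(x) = [[-1.12, -0.37], [-1.66, -0.55]] + [[0.14, -0.41], [-0.09, 0.27]]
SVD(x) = [[-0.56,-0.83],  [-0.83,0.56]] @ diag([2.1075890808090816, 0.517463299620688]) @ [[0.95, 0.32], [-0.32, 0.95]]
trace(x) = -1.26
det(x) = -1.09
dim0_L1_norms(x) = [2.73, 1.06]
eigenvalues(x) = [-1.85, 0.59]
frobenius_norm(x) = 2.17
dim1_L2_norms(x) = [1.25, 1.77]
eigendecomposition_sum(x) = [[-1.19, -0.59], [-1.33, -0.66]] + [[0.21, -0.19], [-0.42, 0.38]]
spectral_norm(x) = 2.11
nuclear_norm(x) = 2.63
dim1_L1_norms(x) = [1.76, 2.03]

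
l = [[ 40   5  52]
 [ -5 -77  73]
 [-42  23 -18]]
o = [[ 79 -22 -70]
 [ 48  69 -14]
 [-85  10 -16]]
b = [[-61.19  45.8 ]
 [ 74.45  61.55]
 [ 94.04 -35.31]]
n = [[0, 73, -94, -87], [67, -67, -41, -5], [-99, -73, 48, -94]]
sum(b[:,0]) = 107.30000000000001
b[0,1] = 45.8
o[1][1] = 69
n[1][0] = 67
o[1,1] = 69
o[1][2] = -14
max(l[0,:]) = 52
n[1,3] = -5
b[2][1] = -35.31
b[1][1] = 61.55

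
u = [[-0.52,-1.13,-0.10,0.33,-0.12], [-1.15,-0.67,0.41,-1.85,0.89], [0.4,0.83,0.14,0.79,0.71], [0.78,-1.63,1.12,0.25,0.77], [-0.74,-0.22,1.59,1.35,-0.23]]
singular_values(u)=[2.74, 2.69, 1.68, 1.4, 0.66]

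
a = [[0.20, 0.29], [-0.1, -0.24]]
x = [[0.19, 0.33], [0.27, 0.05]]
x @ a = [[0.01, -0.02], [0.05, 0.07]]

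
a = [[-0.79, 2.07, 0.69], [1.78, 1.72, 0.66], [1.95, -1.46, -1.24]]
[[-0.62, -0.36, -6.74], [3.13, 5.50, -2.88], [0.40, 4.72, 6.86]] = a@[[1.4, 2.43, 1.14], [-0.64, 1.23, -2.59], [2.63, -1.43, -0.69]]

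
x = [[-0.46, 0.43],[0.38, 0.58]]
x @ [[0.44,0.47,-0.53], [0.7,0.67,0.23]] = [[0.1, 0.07, 0.34], [0.57, 0.57, -0.07]]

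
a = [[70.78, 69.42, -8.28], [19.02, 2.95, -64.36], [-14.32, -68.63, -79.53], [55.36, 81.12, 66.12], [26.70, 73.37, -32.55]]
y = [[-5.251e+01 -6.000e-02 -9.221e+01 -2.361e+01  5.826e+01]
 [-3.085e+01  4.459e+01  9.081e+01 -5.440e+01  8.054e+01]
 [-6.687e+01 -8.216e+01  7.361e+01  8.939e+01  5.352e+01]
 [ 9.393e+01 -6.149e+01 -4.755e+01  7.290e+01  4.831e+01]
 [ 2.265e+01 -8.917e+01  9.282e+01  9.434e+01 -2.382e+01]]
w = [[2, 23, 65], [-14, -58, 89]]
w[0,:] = [2, 23, 65]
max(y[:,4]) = 80.54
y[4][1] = -89.17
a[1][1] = 2.95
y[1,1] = 44.59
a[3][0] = 55.36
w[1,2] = 89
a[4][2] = -32.55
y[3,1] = -61.49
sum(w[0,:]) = 90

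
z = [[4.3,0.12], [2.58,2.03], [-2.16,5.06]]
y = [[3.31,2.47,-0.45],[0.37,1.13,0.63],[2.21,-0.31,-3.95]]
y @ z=[[21.58, 3.13], [3.15, 5.53], [17.24, -20.35]]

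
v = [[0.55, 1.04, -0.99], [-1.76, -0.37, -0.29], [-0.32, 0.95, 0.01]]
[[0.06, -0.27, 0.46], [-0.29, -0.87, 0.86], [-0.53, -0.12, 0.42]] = v @ [[0.32, 0.41, -0.48], [-0.45, 0.01, 0.29], [-0.36, 0.51, -0.43]]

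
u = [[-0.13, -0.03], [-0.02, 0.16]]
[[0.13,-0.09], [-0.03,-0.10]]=u @ [[-0.91, 0.83], [-0.28, -0.54]]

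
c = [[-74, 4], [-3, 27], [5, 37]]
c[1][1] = 27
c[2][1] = 37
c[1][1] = 27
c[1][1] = 27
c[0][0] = -74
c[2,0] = 5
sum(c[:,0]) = -72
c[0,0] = -74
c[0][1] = 4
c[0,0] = -74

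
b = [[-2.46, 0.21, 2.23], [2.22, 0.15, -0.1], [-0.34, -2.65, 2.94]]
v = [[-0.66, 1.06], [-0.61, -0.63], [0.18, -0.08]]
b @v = [[1.9,  -2.92], [-1.57,  2.27], [2.37,  1.07]]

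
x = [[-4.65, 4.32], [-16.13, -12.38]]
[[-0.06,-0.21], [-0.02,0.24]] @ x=[[3.67,2.34], [-3.78,-3.06]]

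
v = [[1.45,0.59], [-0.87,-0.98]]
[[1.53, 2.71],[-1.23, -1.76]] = v @ [[0.85, 1.78],[0.50, 0.22]]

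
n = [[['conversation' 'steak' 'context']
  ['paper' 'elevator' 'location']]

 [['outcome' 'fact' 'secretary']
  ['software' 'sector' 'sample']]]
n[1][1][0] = 'software'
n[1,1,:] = ['software', 'sector', 'sample']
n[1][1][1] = 'sector'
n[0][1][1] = 'elevator'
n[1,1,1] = 'sector'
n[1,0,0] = 'outcome'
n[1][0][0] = 'outcome'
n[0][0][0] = 'conversation'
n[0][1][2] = 'location'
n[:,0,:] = [['conversation', 'steak', 'context'], ['outcome', 'fact', 'secretary']]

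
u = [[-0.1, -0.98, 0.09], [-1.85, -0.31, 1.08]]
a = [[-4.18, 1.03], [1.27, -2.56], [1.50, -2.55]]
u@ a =[[-0.69, 2.18],[8.96, -3.87]]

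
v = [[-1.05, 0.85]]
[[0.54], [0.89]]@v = [[-0.57, 0.46], [-0.93, 0.76]]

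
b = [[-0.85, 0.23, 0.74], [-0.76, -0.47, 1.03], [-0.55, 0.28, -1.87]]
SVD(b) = [[-0.34,  0.63,  -0.7],[-0.51,  0.50,  0.7],[0.79,  0.59,  0.15]] @ diag([2.299490595468807, 1.2513870302003396, 0.4545035775402522]) @ [[0.10, 0.17, -0.98], [-0.99, 0.06, -0.09], [-0.04, -0.98, -0.17]]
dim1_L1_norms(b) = [1.82, 2.26, 2.7]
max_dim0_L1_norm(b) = 3.64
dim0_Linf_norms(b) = [0.85, 0.47, 1.87]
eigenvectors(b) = [[0.34-0.39j,(0.34+0.39j),(-0.33+0j)], [0.84+0.00j,0.84-0.00j,-0.67+0.00j], [0.10+0.13j,(0.1-0.13j),(0.67+0j)]]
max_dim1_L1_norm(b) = 2.7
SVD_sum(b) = [[-0.08, -0.13, 0.76],[-0.12, -0.19, 1.14],[0.19, 0.30, -1.79]] + [[-0.78, 0.05, -0.07], [-0.63, 0.04, -0.06], [-0.73, 0.04, -0.07]] + [[0.01, 0.31, 0.05], [-0.01, -0.31, -0.05], [-0.00, -0.07, -0.01]]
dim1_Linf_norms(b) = [0.85, 1.03, 1.87]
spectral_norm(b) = 2.30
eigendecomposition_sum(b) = [[-0.57+0.05j, 0.22+0.21j, -0.06+0.23j], [-0.68-0.65j, -0.01+0.50j, (-0.35+0.18j)], [0.02-0.18j, -0.08+0.06j, -0.07-0.04j]] + [[(-0.57-0.05j), 0.22-0.21j, -0.06-0.23j],  [-0.68+0.65j, (-0.01-0.5j), (-0.35-0.18j)],  [(0.02+0.18j), -0.08-0.06j, (-0.07+0.04j)]] + [[0.30-0.00j, -0.22+0.00j, (0.86-0j)], [0.60-0.00j, (-0.44+0j), 1.73-0.00j], [(-0.6+0j), (0.44-0j), (-1.73+0j)]]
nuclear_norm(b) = 4.01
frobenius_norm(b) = 2.66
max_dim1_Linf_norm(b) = 1.87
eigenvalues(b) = [(-0.66+0.52j), (-0.66-0.52j), (-1.88+0j)]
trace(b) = -3.19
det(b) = -1.31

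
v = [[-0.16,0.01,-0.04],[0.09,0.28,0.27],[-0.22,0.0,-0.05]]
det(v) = -0.00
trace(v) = 0.07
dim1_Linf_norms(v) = [0.16, 0.28, 0.22]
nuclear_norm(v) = 0.68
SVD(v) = [[-0.22, -0.55, -0.8], [0.93, -0.38, 0.01], [-0.31, -0.74, 0.60]] @ diag([0.41936536306680877, 0.24834976466517755, 0.007422038169841782]) @ [[0.44, 0.61, 0.65],[0.88, -0.45, -0.17],[-0.19, -0.65, 0.74]]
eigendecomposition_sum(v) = [[-0.16, 0.0, -0.04], [0.14, -0.0, 0.04], [-0.21, 0.00, -0.06]] + [[0.00,-0.0,-0.0],[0.01,-0.00,-0.01],[-0.01,0.00,0.01]] + [[-0.0, 0.01, 0.01], [-0.06, 0.28, 0.24], [0.0, -0.00, -0.00]]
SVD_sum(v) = [[-0.04, -0.06, -0.06], [0.17, 0.24, 0.25], [-0.06, -0.08, -0.09]] + [[-0.12,0.06,0.02], [-0.08,0.04,0.02], [-0.16,0.08,0.03]] + [[0.00, 0.00, -0.00], [-0.0, -0.0, 0.0], [-0.0, -0.00, 0.0]]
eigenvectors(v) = [[-0.54, 0.21, 0.02], [0.47, 0.66, 1.00], [-0.7, -0.72, -0.02]]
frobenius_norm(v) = 0.49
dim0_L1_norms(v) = [0.47, 0.29, 0.36]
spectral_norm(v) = 0.42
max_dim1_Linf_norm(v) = 0.28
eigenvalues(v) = [-0.22, 0.01, 0.28]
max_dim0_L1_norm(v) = 0.47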